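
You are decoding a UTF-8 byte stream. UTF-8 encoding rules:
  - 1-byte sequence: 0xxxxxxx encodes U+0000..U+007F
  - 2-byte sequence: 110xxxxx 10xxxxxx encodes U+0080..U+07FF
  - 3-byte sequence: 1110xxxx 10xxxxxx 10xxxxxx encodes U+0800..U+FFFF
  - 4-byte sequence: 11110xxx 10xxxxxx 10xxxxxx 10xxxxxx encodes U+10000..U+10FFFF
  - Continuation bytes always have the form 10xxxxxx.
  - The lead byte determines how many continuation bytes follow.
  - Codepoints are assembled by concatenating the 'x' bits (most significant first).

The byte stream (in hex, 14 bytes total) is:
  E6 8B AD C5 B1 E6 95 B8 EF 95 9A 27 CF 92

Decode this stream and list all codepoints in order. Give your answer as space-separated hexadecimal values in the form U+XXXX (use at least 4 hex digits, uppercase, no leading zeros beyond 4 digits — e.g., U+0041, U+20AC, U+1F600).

Answer: U+62ED U+0171 U+6578 U+F55A U+0027 U+03D2

Derivation:
Byte[0]=E6: 3-byte lead, need 2 cont bytes. acc=0x6
Byte[1]=8B: continuation. acc=(acc<<6)|0x0B=0x18B
Byte[2]=AD: continuation. acc=(acc<<6)|0x2D=0x62ED
Completed: cp=U+62ED (starts at byte 0)
Byte[3]=C5: 2-byte lead, need 1 cont bytes. acc=0x5
Byte[4]=B1: continuation. acc=(acc<<6)|0x31=0x171
Completed: cp=U+0171 (starts at byte 3)
Byte[5]=E6: 3-byte lead, need 2 cont bytes. acc=0x6
Byte[6]=95: continuation. acc=(acc<<6)|0x15=0x195
Byte[7]=B8: continuation. acc=(acc<<6)|0x38=0x6578
Completed: cp=U+6578 (starts at byte 5)
Byte[8]=EF: 3-byte lead, need 2 cont bytes. acc=0xF
Byte[9]=95: continuation. acc=(acc<<6)|0x15=0x3D5
Byte[10]=9A: continuation. acc=(acc<<6)|0x1A=0xF55A
Completed: cp=U+F55A (starts at byte 8)
Byte[11]=27: 1-byte ASCII. cp=U+0027
Byte[12]=CF: 2-byte lead, need 1 cont bytes. acc=0xF
Byte[13]=92: continuation. acc=(acc<<6)|0x12=0x3D2
Completed: cp=U+03D2 (starts at byte 12)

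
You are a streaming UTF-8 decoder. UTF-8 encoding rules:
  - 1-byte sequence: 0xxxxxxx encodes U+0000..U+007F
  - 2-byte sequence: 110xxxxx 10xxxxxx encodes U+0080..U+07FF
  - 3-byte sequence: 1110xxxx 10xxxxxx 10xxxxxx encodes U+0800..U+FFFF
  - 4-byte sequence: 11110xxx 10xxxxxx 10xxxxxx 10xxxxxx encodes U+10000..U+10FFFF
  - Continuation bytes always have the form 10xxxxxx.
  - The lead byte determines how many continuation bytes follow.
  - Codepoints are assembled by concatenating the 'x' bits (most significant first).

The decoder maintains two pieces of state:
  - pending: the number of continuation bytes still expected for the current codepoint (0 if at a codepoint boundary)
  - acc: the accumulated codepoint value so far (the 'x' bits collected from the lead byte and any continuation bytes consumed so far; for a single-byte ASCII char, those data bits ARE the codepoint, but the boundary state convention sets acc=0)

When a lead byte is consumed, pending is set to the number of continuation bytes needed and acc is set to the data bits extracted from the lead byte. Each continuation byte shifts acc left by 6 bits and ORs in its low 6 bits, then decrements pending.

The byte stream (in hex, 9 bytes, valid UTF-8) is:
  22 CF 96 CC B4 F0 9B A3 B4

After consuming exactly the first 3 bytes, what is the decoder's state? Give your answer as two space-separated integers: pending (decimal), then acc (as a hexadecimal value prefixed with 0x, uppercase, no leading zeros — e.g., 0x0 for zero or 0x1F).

Byte[0]=22: 1-byte. pending=0, acc=0x0
Byte[1]=CF: 2-byte lead. pending=1, acc=0xF
Byte[2]=96: continuation. acc=(acc<<6)|0x16=0x3D6, pending=0

Answer: 0 0x3D6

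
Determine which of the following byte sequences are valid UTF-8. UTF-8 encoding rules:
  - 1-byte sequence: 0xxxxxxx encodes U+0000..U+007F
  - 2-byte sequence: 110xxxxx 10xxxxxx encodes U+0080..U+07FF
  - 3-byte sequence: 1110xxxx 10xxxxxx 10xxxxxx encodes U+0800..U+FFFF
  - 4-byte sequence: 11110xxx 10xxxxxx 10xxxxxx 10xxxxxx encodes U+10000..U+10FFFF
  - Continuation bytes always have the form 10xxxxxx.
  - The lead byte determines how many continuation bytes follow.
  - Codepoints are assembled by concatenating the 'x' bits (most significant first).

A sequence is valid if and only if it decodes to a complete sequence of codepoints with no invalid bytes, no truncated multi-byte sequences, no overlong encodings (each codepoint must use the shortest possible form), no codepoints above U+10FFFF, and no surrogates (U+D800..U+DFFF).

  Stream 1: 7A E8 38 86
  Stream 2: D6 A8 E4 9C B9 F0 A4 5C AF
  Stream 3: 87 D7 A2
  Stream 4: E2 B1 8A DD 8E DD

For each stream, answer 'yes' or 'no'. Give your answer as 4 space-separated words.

Answer: no no no no

Derivation:
Stream 1: error at byte offset 2. INVALID
Stream 2: error at byte offset 7. INVALID
Stream 3: error at byte offset 0. INVALID
Stream 4: error at byte offset 6. INVALID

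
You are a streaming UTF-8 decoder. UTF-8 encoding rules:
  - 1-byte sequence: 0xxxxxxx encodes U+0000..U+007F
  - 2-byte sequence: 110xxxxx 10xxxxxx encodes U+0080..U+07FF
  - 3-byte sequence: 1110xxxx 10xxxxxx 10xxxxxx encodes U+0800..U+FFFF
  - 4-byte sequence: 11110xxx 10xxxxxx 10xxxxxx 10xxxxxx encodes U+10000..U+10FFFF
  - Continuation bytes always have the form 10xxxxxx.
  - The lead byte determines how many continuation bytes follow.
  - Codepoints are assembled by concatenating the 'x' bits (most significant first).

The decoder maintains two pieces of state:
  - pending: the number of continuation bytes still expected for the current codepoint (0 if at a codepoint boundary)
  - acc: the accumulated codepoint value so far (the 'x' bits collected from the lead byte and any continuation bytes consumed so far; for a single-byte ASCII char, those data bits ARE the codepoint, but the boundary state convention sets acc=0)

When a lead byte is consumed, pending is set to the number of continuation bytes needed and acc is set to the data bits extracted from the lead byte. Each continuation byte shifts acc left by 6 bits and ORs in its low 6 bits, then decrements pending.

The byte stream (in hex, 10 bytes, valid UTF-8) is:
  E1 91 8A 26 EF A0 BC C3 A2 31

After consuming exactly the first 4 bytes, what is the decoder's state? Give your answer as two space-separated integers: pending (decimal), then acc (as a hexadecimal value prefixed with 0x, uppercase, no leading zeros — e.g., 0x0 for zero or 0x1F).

Answer: 0 0x0

Derivation:
Byte[0]=E1: 3-byte lead. pending=2, acc=0x1
Byte[1]=91: continuation. acc=(acc<<6)|0x11=0x51, pending=1
Byte[2]=8A: continuation. acc=(acc<<6)|0x0A=0x144A, pending=0
Byte[3]=26: 1-byte. pending=0, acc=0x0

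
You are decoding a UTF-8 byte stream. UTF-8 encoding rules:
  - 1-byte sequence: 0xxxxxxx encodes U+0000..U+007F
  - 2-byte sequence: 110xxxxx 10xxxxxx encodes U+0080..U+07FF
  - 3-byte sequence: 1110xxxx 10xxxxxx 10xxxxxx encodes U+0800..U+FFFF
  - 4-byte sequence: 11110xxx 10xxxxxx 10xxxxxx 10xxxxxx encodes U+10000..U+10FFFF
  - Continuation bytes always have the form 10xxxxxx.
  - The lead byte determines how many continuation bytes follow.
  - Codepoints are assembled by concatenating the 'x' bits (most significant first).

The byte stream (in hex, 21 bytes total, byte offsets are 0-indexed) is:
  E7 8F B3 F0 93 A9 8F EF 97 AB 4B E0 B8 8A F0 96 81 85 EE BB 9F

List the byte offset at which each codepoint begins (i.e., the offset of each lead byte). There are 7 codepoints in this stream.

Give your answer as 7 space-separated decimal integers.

Answer: 0 3 7 10 11 14 18

Derivation:
Byte[0]=E7: 3-byte lead, need 2 cont bytes. acc=0x7
Byte[1]=8F: continuation. acc=(acc<<6)|0x0F=0x1CF
Byte[2]=B3: continuation. acc=(acc<<6)|0x33=0x73F3
Completed: cp=U+73F3 (starts at byte 0)
Byte[3]=F0: 4-byte lead, need 3 cont bytes. acc=0x0
Byte[4]=93: continuation. acc=(acc<<6)|0x13=0x13
Byte[5]=A9: continuation. acc=(acc<<6)|0x29=0x4E9
Byte[6]=8F: continuation. acc=(acc<<6)|0x0F=0x13A4F
Completed: cp=U+13A4F (starts at byte 3)
Byte[7]=EF: 3-byte lead, need 2 cont bytes. acc=0xF
Byte[8]=97: continuation. acc=(acc<<6)|0x17=0x3D7
Byte[9]=AB: continuation. acc=(acc<<6)|0x2B=0xF5EB
Completed: cp=U+F5EB (starts at byte 7)
Byte[10]=4B: 1-byte ASCII. cp=U+004B
Byte[11]=E0: 3-byte lead, need 2 cont bytes. acc=0x0
Byte[12]=B8: continuation. acc=(acc<<6)|0x38=0x38
Byte[13]=8A: continuation. acc=(acc<<6)|0x0A=0xE0A
Completed: cp=U+0E0A (starts at byte 11)
Byte[14]=F0: 4-byte lead, need 3 cont bytes. acc=0x0
Byte[15]=96: continuation. acc=(acc<<6)|0x16=0x16
Byte[16]=81: continuation. acc=(acc<<6)|0x01=0x581
Byte[17]=85: continuation. acc=(acc<<6)|0x05=0x16045
Completed: cp=U+16045 (starts at byte 14)
Byte[18]=EE: 3-byte lead, need 2 cont bytes. acc=0xE
Byte[19]=BB: continuation. acc=(acc<<6)|0x3B=0x3BB
Byte[20]=9F: continuation. acc=(acc<<6)|0x1F=0xEEDF
Completed: cp=U+EEDF (starts at byte 18)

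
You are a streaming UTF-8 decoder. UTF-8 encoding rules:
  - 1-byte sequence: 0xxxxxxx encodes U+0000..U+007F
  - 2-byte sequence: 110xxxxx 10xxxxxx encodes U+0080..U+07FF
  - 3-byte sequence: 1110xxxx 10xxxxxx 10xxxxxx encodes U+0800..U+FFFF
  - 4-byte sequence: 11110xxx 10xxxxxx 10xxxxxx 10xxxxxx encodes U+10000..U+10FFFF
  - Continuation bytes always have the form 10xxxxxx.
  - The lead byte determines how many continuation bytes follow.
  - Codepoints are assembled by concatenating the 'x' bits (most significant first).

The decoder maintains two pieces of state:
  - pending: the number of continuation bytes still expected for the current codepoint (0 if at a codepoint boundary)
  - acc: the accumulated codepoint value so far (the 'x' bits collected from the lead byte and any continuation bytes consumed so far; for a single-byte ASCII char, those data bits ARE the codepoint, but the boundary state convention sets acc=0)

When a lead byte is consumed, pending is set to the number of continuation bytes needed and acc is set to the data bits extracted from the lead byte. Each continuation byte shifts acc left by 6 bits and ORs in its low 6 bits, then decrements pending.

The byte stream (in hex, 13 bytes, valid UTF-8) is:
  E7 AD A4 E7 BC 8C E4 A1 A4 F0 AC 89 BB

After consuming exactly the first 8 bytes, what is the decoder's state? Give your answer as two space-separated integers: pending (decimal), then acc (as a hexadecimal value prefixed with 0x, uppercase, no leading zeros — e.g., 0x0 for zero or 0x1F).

Byte[0]=E7: 3-byte lead. pending=2, acc=0x7
Byte[1]=AD: continuation. acc=(acc<<6)|0x2D=0x1ED, pending=1
Byte[2]=A4: continuation. acc=(acc<<6)|0x24=0x7B64, pending=0
Byte[3]=E7: 3-byte lead. pending=2, acc=0x7
Byte[4]=BC: continuation. acc=(acc<<6)|0x3C=0x1FC, pending=1
Byte[5]=8C: continuation. acc=(acc<<6)|0x0C=0x7F0C, pending=0
Byte[6]=E4: 3-byte lead. pending=2, acc=0x4
Byte[7]=A1: continuation. acc=(acc<<6)|0x21=0x121, pending=1

Answer: 1 0x121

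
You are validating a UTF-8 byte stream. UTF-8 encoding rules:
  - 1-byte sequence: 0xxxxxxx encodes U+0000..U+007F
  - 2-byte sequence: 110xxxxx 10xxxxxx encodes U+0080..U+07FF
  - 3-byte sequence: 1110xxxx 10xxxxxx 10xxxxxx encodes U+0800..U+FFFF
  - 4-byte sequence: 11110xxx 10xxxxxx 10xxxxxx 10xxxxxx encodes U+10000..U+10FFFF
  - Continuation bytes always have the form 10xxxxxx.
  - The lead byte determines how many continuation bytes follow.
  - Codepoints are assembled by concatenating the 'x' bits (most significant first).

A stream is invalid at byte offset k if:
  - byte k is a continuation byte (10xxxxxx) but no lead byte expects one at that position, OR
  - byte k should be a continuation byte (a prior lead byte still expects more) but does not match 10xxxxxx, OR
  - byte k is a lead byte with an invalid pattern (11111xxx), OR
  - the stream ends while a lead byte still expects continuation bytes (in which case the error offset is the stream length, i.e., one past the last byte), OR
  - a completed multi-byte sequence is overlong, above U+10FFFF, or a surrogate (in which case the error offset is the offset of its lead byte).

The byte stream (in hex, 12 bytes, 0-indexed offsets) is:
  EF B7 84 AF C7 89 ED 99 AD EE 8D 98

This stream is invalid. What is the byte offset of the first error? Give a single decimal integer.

Byte[0]=EF: 3-byte lead, need 2 cont bytes. acc=0xF
Byte[1]=B7: continuation. acc=(acc<<6)|0x37=0x3F7
Byte[2]=84: continuation. acc=(acc<<6)|0x04=0xFDC4
Completed: cp=U+FDC4 (starts at byte 0)
Byte[3]=AF: INVALID lead byte (not 0xxx/110x/1110/11110)

Answer: 3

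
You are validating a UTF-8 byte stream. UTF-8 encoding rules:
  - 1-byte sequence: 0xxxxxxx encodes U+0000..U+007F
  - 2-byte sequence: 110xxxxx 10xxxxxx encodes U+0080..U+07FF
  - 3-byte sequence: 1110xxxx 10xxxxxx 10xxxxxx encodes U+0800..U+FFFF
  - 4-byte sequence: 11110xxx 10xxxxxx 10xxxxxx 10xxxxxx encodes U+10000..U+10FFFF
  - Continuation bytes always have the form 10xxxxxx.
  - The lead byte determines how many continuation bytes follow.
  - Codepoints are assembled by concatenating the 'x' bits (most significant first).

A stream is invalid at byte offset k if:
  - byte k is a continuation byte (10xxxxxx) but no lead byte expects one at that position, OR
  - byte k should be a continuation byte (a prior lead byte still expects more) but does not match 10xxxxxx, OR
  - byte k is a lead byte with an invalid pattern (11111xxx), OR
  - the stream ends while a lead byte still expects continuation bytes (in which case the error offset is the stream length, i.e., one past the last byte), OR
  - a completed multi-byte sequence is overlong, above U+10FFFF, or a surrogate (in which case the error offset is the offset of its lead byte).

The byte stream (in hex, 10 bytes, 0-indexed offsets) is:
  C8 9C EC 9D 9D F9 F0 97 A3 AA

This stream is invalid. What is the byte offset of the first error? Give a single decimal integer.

Byte[0]=C8: 2-byte lead, need 1 cont bytes. acc=0x8
Byte[1]=9C: continuation. acc=(acc<<6)|0x1C=0x21C
Completed: cp=U+021C (starts at byte 0)
Byte[2]=EC: 3-byte lead, need 2 cont bytes. acc=0xC
Byte[3]=9D: continuation. acc=(acc<<6)|0x1D=0x31D
Byte[4]=9D: continuation. acc=(acc<<6)|0x1D=0xC75D
Completed: cp=U+C75D (starts at byte 2)
Byte[5]=F9: INVALID lead byte (not 0xxx/110x/1110/11110)

Answer: 5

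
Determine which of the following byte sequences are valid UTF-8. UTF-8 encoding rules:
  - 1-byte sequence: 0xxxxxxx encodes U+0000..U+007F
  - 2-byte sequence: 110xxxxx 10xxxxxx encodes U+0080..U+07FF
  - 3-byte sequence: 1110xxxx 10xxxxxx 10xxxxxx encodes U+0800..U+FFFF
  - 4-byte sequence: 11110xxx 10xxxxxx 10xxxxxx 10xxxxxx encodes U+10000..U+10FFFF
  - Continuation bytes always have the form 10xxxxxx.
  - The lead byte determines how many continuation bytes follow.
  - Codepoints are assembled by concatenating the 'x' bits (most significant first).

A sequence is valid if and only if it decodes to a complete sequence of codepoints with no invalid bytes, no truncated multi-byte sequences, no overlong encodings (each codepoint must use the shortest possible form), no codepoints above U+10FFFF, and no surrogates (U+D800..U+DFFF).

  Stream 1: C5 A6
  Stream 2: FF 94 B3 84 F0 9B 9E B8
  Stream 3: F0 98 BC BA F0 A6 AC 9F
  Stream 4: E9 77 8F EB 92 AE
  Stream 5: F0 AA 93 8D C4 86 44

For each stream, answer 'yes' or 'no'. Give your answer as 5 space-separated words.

Answer: yes no yes no yes

Derivation:
Stream 1: decodes cleanly. VALID
Stream 2: error at byte offset 0. INVALID
Stream 3: decodes cleanly. VALID
Stream 4: error at byte offset 1. INVALID
Stream 5: decodes cleanly. VALID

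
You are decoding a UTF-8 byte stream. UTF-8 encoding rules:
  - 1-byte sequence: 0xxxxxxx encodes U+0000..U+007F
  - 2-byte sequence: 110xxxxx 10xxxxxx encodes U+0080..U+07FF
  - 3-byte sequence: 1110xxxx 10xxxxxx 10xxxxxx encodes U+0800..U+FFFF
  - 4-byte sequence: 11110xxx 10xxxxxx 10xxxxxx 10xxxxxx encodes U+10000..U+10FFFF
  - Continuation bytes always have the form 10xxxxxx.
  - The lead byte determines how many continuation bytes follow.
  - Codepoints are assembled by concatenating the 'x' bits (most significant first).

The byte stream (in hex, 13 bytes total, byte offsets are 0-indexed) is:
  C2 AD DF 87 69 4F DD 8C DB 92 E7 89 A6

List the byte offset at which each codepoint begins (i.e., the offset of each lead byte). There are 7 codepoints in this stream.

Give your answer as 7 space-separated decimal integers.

Answer: 0 2 4 5 6 8 10

Derivation:
Byte[0]=C2: 2-byte lead, need 1 cont bytes. acc=0x2
Byte[1]=AD: continuation. acc=(acc<<6)|0x2D=0xAD
Completed: cp=U+00AD (starts at byte 0)
Byte[2]=DF: 2-byte lead, need 1 cont bytes. acc=0x1F
Byte[3]=87: continuation. acc=(acc<<6)|0x07=0x7C7
Completed: cp=U+07C7 (starts at byte 2)
Byte[4]=69: 1-byte ASCII. cp=U+0069
Byte[5]=4F: 1-byte ASCII. cp=U+004F
Byte[6]=DD: 2-byte lead, need 1 cont bytes. acc=0x1D
Byte[7]=8C: continuation. acc=(acc<<6)|0x0C=0x74C
Completed: cp=U+074C (starts at byte 6)
Byte[8]=DB: 2-byte lead, need 1 cont bytes. acc=0x1B
Byte[9]=92: continuation. acc=(acc<<6)|0x12=0x6D2
Completed: cp=U+06D2 (starts at byte 8)
Byte[10]=E7: 3-byte lead, need 2 cont bytes. acc=0x7
Byte[11]=89: continuation. acc=(acc<<6)|0x09=0x1C9
Byte[12]=A6: continuation. acc=(acc<<6)|0x26=0x7266
Completed: cp=U+7266 (starts at byte 10)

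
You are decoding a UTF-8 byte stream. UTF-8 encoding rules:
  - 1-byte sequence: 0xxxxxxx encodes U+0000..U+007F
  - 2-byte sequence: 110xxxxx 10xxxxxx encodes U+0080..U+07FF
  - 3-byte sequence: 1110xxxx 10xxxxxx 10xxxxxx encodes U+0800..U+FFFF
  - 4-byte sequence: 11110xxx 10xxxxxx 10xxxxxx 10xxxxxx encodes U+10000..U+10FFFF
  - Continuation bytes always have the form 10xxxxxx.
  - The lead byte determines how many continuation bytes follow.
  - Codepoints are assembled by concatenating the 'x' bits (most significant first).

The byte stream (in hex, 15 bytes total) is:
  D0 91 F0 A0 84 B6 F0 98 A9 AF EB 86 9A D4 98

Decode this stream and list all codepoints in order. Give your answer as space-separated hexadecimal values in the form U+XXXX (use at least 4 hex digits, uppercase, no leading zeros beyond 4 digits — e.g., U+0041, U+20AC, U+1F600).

Byte[0]=D0: 2-byte lead, need 1 cont bytes. acc=0x10
Byte[1]=91: continuation. acc=(acc<<6)|0x11=0x411
Completed: cp=U+0411 (starts at byte 0)
Byte[2]=F0: 4-byte lead, need 3 cont bytes. acc=0x0
Byte[3]=A0: continuation. acc=(acc<<6)|0x20=0x20
Byte[4]=84: continuation. acc=(acc<<6)|0x04=0x804
Byte[5]=B6: continuation. acc=(acc<<6)|0x36=0x20136
Completed: cp=U+20136 (starts at byte 2)
Byte[6]=F0: 4-byte lead, need 3 cont bytes. acc=0x0
Byte[7]=98: continuation. acc=(acc<<6)|0x18=0x18
Byte[8]=A9: continuation. acc=(acc<<6)|0x29=0x629
Byte[9]=AF: continuation. acc=(acc<<6)|0x2F=0x18A6F
Completed: cp=U+18A6F (starts at byte 6)
Byte[10]=EB: 3-byte lead, need 2 cont bytes. acc=0xB
Byte[11]=86: continuation. acc=(acc<<6)|0x06=0x2C6
Byte[12]=9A: continuation. acc=(acc<<6)|0x1A=0xB19A
Completed: cp=U+B19A (starts at byte 10)
Byte[13]=D4: 2-byte lead, need 1 cont bytes. acc=0x14
Byte[14]=98: continuation. acc=(acc<<6)|0x18=0x518
Completed: cp=U+0518 (starts at byte 13)

Answer: U+0411 U+20136 U+18A6F U+B19A U+0518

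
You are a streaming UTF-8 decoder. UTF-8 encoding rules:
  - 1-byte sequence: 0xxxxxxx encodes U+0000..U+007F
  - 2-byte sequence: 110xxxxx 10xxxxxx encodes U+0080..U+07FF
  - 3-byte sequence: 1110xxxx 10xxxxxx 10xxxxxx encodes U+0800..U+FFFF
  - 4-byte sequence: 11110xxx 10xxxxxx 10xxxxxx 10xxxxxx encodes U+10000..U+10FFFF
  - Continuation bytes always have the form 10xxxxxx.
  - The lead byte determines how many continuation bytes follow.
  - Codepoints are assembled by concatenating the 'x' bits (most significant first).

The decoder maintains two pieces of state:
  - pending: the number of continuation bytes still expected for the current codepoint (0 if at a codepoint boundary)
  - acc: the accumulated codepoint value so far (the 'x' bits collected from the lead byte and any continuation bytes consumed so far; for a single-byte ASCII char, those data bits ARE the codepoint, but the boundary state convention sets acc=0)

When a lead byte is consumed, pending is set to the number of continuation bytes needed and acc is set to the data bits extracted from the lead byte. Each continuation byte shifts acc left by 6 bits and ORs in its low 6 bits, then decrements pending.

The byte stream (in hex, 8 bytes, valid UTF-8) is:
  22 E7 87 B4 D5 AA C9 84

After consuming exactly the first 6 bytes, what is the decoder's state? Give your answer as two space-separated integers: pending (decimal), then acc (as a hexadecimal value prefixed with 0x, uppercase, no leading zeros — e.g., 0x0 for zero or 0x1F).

Byte[0]=22: 1-byte. pending=0, acc=0x0
Byte[1]=E7: 3-byte lead. pending=2, acc=0x7
Byte[2]=87: continuation. acc=(acc<<6)|0x07=0x1C7, pending=1
Byte[3]=B4: continuation. acc=(acc<<6)|0x34=0x71F4, pending=0
Byte[4]=D5: 2-byte lead. pending=1, acc=0x15
Byte[5]=AA: continuation. acc=(acc<<6)|0x2A=0x56A, pending=0

Answer: 0 0x56A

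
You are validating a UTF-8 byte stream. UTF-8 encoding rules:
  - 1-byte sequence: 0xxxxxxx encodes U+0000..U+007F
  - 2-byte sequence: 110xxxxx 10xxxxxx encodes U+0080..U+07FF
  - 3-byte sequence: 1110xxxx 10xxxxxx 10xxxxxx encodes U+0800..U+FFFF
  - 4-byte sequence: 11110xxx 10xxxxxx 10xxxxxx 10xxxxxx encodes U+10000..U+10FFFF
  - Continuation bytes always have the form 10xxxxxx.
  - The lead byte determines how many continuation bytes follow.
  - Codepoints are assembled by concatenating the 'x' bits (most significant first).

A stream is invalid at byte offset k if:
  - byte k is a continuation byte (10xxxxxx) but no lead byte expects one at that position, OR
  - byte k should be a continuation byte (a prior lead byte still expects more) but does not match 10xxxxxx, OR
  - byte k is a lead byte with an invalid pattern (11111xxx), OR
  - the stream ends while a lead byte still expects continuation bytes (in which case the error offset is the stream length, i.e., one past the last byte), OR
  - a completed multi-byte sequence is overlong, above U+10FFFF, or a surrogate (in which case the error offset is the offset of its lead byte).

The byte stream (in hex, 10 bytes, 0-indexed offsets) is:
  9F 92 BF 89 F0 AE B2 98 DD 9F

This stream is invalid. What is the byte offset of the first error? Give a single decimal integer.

Answer: 0

Derivation:
Byte[0]=9F: INVALID lead byte (not 0xxx/110x/1110/11110)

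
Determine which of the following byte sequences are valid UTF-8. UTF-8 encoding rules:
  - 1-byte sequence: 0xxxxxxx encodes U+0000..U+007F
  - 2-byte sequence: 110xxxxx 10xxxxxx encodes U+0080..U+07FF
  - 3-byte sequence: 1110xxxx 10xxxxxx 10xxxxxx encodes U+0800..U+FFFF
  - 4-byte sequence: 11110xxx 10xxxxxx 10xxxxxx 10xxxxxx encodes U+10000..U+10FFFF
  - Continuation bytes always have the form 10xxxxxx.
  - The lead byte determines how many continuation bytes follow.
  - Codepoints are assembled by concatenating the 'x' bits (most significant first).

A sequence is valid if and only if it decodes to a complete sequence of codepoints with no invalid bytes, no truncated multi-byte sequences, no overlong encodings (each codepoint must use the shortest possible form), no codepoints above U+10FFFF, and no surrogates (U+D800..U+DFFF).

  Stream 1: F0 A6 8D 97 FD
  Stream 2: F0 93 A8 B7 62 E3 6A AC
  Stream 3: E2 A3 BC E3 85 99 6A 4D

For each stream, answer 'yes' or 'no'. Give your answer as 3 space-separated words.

Answer: no no yes

Derivation:
Stream 1: error at byte offset 4. INVALID
Stream 2: error at byte offset 6. INVALID
Stream 3: decodes cleanly. VALID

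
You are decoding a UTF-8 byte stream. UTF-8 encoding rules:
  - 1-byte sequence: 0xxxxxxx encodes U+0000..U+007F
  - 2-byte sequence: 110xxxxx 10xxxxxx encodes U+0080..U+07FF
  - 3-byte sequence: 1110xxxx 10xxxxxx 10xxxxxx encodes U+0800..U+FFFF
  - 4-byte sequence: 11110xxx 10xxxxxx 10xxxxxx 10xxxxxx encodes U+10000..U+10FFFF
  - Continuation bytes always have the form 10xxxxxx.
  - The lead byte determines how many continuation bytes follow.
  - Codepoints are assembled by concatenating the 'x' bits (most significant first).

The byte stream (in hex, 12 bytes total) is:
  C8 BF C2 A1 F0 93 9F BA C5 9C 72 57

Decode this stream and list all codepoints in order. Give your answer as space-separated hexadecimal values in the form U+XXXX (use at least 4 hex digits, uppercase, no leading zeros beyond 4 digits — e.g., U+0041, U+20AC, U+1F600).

Byte[0]=C8: 2-byte lead, need 1 cont bytes. acc=0x8
Byte[1]=BF: continuation. acc=(acc<<6)|0x3F=0x23F
Completed: cp=U+023F (starts at byte 0)
Byte[2]=C2: 2-byte lead, need 1 cont bytes. acc=0x2
Byte[3]=A1: continuation. acc=(acc<<6)|0x21=0xA1
Completed: cp=U+00A1 (starts at byte 2)
Byte[4]=F0: 4-byte lead, need 3 cont bytes. acc=0x0
Byte[5]=93: continuation. acc=(acc<<6)|0x13=0x13
Byte[6]=9F: continuation. acc=(acc<<6)|0x1F=0x4DF
Byte[7]=BA: continuation. acc=(acc<<6)|0x3A=0x137FA
Completed: cp=U+137FA (starts at byte 4)
Byte[8]=C5: 2-byte lead, need 1 cont bytes. acc=0x5
Byte[9]=9C: continuation. acc=(acc<<6)|0x1C=0x15C
Completed: cp=U+015C (starts at byte 8)
Byte[10]=72: 1-byte ASCII. cp=U+0072
Byte[11]=57: 1-byte ASCII. cp=U+0057

Answer: U+023F U+00A1 U+137FA U+015C U+0072 U+0057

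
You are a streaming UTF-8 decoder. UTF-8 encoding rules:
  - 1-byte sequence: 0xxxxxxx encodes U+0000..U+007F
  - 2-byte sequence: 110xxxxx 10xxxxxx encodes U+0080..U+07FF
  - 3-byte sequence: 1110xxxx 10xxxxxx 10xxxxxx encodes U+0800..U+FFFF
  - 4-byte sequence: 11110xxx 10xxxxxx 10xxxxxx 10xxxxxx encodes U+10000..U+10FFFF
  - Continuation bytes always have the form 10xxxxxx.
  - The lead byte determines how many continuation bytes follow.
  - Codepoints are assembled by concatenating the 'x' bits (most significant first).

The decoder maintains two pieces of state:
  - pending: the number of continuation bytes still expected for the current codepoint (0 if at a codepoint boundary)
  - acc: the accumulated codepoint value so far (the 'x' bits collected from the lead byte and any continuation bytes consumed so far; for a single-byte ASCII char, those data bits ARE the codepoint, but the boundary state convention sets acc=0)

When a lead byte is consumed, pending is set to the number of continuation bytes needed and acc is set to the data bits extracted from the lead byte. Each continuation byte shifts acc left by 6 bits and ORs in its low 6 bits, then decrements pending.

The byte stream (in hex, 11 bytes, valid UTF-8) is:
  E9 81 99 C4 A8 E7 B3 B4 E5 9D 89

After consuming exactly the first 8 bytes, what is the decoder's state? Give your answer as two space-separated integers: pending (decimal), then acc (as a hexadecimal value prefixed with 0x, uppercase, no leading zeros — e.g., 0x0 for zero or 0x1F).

Answer: 0 0x7CF4

Derivation:
Byte[0]=E9: 3-byte lead. pending=2, acc=0x9
Byte[1]=81: continuation. acc=(acc<<6)|0x01=0x241, pending=1
Byte[2]=99: continuation. acc=(acc<<6)|0x19=0x9059, pending=0
Byte[3]=C4: 2-byte lead. pending=1, acc=0x4
Byte[4]=A8: continuation. acc=(acc<<6)|0x28=0x128, pending=0
Byte[5]=E7: 3-byte lead. pending=2, acc=0x7
Byte[6]=B3: continuation. acc=(acc<<6)|0x33=0x1F3, pending=1
Byte[7]=B4: continuation. acc=(acc<<6)|0x34=0x7CF4, pending=0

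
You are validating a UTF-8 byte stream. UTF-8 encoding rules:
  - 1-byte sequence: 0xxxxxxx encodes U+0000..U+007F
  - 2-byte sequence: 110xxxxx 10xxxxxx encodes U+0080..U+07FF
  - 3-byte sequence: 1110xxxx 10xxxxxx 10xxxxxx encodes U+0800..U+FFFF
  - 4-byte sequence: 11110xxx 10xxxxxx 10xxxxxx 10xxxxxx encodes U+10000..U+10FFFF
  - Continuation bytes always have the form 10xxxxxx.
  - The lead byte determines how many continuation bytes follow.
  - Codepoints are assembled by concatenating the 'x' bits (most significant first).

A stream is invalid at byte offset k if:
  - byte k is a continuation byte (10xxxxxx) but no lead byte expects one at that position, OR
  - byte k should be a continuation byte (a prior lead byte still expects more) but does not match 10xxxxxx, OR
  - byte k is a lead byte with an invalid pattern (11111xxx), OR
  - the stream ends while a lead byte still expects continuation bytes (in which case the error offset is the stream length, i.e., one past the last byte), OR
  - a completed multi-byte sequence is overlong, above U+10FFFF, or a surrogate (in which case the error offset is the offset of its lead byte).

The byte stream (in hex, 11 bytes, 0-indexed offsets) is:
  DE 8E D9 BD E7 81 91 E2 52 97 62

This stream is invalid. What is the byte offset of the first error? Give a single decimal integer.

Byte[0]=DE: 2-byte lead, need 1 cont bytes. acc=0x1E
Byte[1]=8E: continuation. acc=(acc<<6)|0x0E=0x78E
Completed: cp=U+078E (starts at byte 0)
Byte[2]=D9: 2-byte lead, need 1 cont bytes. acc=0x19
Byte[3]=BD: continuation. acc=(acc<<6)|0x3D=0x67D
Completed: cp=U+067D (starts at byte 2)
Byte[4]=E7: 3-byte lead, need 2 cont bytes. acc=0x7
Byte[5]=81: continuation. acc=(acc<<6)|0x01=0x1C1
Byte[6]=91: continuation. acc=(acc<<6)|0x11=0x7051
Completed: cp=U+7051 (starts at byte 4)
Byte[7]=E2: 3-byte lead, need 2 cont bytes. acc=0x2
Byte[8]=52: expected 10xxxxxx continuation. INVALID

Answer: 8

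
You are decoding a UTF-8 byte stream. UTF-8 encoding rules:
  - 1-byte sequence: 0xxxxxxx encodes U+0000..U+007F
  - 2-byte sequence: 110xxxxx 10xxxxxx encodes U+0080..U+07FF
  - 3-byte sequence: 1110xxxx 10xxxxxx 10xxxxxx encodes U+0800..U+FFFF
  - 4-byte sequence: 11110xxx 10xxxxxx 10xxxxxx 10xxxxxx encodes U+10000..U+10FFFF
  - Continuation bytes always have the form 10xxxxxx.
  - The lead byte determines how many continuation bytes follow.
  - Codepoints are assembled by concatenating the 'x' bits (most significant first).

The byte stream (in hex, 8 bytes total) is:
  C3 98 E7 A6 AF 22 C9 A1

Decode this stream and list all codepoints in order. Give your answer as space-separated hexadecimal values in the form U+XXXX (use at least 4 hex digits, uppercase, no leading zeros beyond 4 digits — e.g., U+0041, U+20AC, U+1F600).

Byte[0]=C3: 2-byte lead, need 1 cont bytes. acc=0x3
Byte[1]=98: continuation. acc=(acc<<6)|0x18=0xD8
Completed: cp=U+00D8 (starts at byte 0)
Byte[2]=E7: 3-byte lead, need 2 cont bytes. acc=0x7
Byte[3]=A6: continuation. acc=(acc<<6)|0x26=0x1E6
Byte[4]=AF: continuation. acc=(acc<<6)|0x2F=0x79AF
Completed: cp=U+79AF (starts at byte 2)
Byte[5]=22: 1-byte ASCII. cp=U+0022
Byte[6]=C9: 2-byte lead, need 1 cont bytes. acc=0x9
Byte[7]=A1: continuation. acc=(acc<<6)|0x21=0x261
Completed: cp=U+0261 (starts at byte 6)

Answer: U+00D8 U+79AF U+0022 U+0261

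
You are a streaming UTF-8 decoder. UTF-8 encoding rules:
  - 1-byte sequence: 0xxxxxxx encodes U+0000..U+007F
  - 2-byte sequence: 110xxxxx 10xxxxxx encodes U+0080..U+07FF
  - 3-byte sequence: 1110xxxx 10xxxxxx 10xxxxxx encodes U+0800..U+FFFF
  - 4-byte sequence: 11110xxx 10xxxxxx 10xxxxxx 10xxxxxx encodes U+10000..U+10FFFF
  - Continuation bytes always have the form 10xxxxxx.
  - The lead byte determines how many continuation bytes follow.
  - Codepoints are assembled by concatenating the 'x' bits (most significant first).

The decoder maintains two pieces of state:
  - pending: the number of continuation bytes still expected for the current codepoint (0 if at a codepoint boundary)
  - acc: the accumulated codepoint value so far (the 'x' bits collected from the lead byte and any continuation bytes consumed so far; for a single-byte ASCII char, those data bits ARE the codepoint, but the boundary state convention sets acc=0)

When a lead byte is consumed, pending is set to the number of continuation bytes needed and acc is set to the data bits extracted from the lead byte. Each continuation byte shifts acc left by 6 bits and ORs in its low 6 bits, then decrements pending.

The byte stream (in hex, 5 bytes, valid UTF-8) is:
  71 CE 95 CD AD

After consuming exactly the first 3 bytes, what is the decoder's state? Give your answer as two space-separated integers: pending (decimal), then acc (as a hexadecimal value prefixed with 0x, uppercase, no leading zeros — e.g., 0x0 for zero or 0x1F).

Answer: 0 0x395

Derivation:
Byte[0]=71: 1-byte. pending=0, acc=0x0
Byte[1]=CE: 2-byte lead. pending=1, acc=0xE
Byte[2]=95: continuation. acc=(acc<<6)|0x15=0x395, pending=0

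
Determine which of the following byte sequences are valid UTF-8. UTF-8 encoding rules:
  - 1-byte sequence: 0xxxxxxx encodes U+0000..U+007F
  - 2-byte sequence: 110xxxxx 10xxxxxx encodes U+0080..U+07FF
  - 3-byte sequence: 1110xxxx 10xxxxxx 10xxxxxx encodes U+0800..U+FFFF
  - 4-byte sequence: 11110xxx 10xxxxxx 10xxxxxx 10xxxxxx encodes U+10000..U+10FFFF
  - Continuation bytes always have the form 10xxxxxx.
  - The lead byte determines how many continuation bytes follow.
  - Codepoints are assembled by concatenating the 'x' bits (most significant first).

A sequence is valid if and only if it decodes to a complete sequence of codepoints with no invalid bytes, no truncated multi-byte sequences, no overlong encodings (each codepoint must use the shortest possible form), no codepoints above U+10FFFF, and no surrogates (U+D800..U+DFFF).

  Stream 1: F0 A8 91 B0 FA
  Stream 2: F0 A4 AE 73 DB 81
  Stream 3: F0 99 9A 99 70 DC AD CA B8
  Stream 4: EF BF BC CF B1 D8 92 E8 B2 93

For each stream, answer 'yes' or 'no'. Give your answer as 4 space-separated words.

Stream 1: error at byte offset 4. INVALID
Stream 2: error at byte offset 3. INVALID
Stream 3: decodes cleanly. VALID
Stream 4: decodes cleanly. VALID

Answer: no no yes yes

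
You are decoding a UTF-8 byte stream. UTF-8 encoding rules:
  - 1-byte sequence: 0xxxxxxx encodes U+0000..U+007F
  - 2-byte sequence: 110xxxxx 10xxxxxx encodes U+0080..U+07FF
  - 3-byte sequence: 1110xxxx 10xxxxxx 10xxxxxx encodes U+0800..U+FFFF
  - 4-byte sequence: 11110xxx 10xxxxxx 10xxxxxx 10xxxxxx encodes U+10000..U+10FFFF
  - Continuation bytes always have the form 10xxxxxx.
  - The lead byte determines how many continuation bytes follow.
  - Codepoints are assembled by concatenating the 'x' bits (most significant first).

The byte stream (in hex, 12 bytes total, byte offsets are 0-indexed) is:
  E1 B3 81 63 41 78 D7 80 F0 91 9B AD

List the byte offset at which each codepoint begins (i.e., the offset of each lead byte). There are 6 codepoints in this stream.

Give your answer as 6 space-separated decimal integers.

Answer: 0 3 4 5 6 8

Derivation:
Byte[0]=E1: 3-byte lead, need 2 cont bytes. acc=0x1
Byte[1]=B3: continuation. acc=(acc<<6)|0x33=0x73
Byte[2]=81: continuation. acc=(acc<<6)|0x01=0x1CC1
Completed: cp=U+1CC1 (starts at byte 0)
Byte[3]=63: 1-byte ASCII. cp=U+0063
Byte[4]=41: 1-byte ASCII. cp=U+0041
Byte[5]=78: 1-byte ASCII. cp=U+0078
Byte[6]=D7: 2-byte lead, need 1 cont bytes. acc=0x17
Byte[7]=80: continuation. acc=(acc<<6)|0x00=0x5C0
Completed: cp=U+05C0 (starts at byte 6)
Byte[8]=F0: 4-byte lead, need 3 cont bytes. acc=0x0
Byte[9]=91: continuation. acc=(acc<<6)|0x11=0x11
Byte[10]=9B: continuation. acc=(acc<<6)|0x1B=0x45B
Byte[11]=AD: continuation. acc=(acc<<6)|0x2D=0x116ED
Completed: cp=U+116ED (starts at byte 8)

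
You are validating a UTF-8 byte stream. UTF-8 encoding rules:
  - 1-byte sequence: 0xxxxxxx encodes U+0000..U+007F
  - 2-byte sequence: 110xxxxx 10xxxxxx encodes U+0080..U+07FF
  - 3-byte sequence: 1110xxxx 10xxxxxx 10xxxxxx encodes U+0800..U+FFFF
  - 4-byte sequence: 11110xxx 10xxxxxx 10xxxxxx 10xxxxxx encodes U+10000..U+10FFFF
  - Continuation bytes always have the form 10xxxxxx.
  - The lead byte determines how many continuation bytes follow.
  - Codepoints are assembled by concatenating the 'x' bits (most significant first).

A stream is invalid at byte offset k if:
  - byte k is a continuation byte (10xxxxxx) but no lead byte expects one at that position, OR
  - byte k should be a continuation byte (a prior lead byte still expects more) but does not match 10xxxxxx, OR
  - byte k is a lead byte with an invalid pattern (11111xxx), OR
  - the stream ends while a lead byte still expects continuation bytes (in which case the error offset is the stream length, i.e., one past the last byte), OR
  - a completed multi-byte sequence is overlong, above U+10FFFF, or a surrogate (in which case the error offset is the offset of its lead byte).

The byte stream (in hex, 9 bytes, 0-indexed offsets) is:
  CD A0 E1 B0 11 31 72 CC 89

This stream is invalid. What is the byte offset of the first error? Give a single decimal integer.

Byte[0]=CD: 2-byte lead, need 1 cont bytes. acc=0xD
Byte[1]=A0: continuation. acc=(acc<<6)|0x20=0x360
Completed: cp=U+0360 (starts at byte 0)
Byte[2]=E1: 3-byte lead, need 2 cont bytes. acc=0x1
Byte[3]=B0: continuation. acc=(acc<<6)|0x30=0x70
Byte[4]=11: expected 10xxxxxx continuation. INVALID

Answer: 4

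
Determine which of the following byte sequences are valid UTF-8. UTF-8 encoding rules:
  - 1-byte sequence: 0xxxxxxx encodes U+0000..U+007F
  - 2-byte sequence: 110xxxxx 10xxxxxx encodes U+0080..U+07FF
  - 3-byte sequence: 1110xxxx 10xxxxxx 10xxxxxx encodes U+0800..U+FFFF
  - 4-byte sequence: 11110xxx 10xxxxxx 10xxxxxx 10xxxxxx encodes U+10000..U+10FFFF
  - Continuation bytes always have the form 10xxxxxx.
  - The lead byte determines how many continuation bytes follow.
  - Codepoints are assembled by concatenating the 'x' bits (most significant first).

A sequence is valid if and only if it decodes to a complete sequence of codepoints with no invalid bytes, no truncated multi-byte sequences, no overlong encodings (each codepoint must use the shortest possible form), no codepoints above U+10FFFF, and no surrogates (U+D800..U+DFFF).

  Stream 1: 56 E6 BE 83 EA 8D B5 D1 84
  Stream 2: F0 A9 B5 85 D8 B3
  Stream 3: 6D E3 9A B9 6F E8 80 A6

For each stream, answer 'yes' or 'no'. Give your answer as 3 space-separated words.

Stream 1: decodes cleanly. VALID
Stream 2: decodes cleanly. VALID
Stream 3: decodes cleanly. VALID

Answer: yes yes yes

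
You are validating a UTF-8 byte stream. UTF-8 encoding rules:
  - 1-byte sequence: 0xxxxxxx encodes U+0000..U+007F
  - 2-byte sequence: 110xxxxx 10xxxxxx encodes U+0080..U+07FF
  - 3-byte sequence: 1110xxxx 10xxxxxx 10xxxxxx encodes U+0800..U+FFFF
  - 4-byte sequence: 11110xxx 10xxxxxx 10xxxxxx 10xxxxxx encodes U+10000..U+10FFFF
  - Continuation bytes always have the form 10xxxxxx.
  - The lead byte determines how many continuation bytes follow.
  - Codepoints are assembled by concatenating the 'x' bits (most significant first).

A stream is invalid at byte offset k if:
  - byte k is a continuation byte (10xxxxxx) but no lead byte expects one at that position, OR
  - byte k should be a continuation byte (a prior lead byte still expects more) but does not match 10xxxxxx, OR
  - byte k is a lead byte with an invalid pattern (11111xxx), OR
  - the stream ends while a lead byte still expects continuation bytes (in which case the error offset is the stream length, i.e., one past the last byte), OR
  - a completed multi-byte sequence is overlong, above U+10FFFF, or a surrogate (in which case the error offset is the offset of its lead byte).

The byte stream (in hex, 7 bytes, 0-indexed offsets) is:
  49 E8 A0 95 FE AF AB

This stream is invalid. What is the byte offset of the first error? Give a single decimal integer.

Answer: 4

Derivation:
Byte[0]=49: 1-byte ASCII. cp=U+0049
Byte[1]=E8: 3-byte lead, need 2 cont bytes. acc=0x8
Byte[2]=A0: continuation. acc=(acc<<6)|0x20=0x220
Byte[3]=95: continuation. acc=(acc<<6)|0x15=0x8815
Completed: cp=U+8815 (starts at byte 1)
Byte[4]=FE: INVALID lead byte (not 0xxx/110x/1110/11110)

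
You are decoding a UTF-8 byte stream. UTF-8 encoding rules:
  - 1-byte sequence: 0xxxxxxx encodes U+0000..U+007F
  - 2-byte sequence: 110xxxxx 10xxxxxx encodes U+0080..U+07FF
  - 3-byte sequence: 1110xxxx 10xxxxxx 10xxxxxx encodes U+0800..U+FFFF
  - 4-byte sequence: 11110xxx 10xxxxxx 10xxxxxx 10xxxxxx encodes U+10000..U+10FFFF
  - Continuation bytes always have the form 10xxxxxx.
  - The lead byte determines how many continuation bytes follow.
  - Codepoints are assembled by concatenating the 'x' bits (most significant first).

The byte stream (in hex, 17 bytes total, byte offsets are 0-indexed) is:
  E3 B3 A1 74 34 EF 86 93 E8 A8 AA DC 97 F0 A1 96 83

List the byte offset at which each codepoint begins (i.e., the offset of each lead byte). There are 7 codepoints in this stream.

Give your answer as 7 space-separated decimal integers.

Byte[0]=E3: 3-byte lead, need 2 cont bytes. acc=0x3
Byte[1]=B3: continuation. acc=(acc<<6)|0x33=0xF3
Byte[2]=A1: continuation. acc=(acc<<6)|0x21=0x3CE1
Completed: cp=U+3CE1 (starts at byte 0)
Byte[3]=74: 1-byte ASCII. cp=U+0074
Byte[4]=34: 1-byte ASCII. cp=U+0034
Byte[5]=EF: 3-byte lead, need 2 cont bytes. acc=0xF
Byte[6]=86: continuation. acc=(acc<<6)|0x06=0x3C6
Byte[7]=93: continuation. acc=(acc<<6)|0x13=0xF193
Completed: cp=U+F193 (starts at byte 5)
Byte[8]=E8: 3-byte lead, need 2 cont bytes. acc=0x8
Byte[9]=A8: continuation. acc=(acc<<6)|0x28=0x228
Byte[10]=AA: continuation. acc=(acc<<6)|0x2A=0x8A2A
Completed: cp=U+8A2A (starts at byte 8)
Byte[11]=DC: 2-byte lead, need 1 cont bytes. acc=0x1C
Byte[12]=97: continuation. acc=(acc<<6)|0x17=0x717
Completed: cp=U+0717 (starts at byte 11)
Byte[13]=F0: 4-byte lead, need 3 cont bytes. acc=0x0
Byte[14]=A1: continuation. acc=(acc<<6)|0x21=0x21
Byte[15]=96: continuation. acc=(acc<<6)|0x16=0x856
Byte[16]=83: continuation. acc=(acc<<6)|0x03=0x21583
Completed: cp=U+21583 (starts at byte 13)

Answer: 0 3 4 5 8 11 13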